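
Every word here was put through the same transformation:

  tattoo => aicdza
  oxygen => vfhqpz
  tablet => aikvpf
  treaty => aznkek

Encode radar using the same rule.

In tattoo: t→a is +7, a→i is +8, t→c is +9, t→d is +10 — the shift increases by 1 each position. The shift increases by 1 at each position, starting from +7: 7, 8, 9, ….
On radar: r+7=y, a+8=i, d+9=m, a+10=k, r+11=c.

yimkc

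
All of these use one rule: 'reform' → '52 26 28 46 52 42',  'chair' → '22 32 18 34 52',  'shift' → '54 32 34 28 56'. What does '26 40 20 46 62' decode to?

r(#18)→52 and e(#5)→26: differences scale by 2, so n = 2·pos + 16. Each letter becomes 2×(its alphabet position, a=1..z=26) + 16.
Undoing it on 26 40 20 46 62: 26→(26−16)÷2=5=e, 40→(40−16)÷2=12=l, 20→(20−16)÷2=2=b, 46→(46−16)÷2=15=o, 62→(62−16)÷2=23=w.

elbow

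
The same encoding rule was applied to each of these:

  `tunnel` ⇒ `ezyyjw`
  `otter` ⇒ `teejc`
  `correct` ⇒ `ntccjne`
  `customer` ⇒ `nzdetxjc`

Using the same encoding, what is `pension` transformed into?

The shift depends on letter class: consonant t→e is +11, but vowel u→z is +5. Vowels shift forward by 5 and consonants shift forward by 11.
On pension: p(cons)+11=a, e(vowel)+5=j, n(cons)+11=y, s(cons)+11=d, i(vowel)+5=n, o(vowel)+5=t, n(cons)+11=y.

ajydnty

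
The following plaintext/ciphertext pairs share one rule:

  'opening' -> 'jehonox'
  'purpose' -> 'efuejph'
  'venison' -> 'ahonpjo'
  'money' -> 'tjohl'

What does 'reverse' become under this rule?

uhahuph

Each letter's alphabet position (a=0..z=25) is mapped through 21·x+1 mod 26 — an affine cipher.
Applying it to reverse: r(17)→21·17+1≡20=u; e(4)→21·4+1≡7=h; v(21)→21·21+1≡0=a; e(4)→21·4+1≡7=h; r(17)→21·17+1≡20=u; s(18)→21·18+1≡15=p; e(4)→21·4+1≡7=h (all mod 26).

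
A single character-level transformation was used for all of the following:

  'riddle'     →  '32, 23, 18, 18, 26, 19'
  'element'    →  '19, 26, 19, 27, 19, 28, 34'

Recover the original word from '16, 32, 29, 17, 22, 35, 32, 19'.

r is letter #18 and maps to 32: an offset of 14. Letters become their 1-based position plus 14 (so a→15, b→16, …).
Undoing it on 16, 32, 29, 17, 22, 35, 32, 19: 16→(16−14)÷1=2=b, 32→(32−14)÷1=18=r, 29→(29−14)÷1=15=o, 17→(17−14)÷1=3=c, 22→(22−14)÷1=8=h, 35→(35−14)÷1=21=u, 32→(32−14)÷1=18=r, 19→(19−14)÷1=5=e.

brochure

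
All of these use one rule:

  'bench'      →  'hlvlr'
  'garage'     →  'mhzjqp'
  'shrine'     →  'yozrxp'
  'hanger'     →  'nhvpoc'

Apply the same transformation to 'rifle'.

xpnuo

In bench: b→h is +6, e→l is +7, n→v is +8, c→l is +9 — the shift increases by 1 each position. Each letter shifts forward by (position + 6), i.e. 6, 7, 8, … — the shift grows by one for each successive letter.
For rifle: r+6=x, i+7=p, f+8=n, l+9=u, e+10=o.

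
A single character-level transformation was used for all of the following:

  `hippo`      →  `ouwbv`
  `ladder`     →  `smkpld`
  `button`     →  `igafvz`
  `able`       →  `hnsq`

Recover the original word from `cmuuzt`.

vanish

Shifts by position in hippo: pos 0: h→o (+7), pos 1: i→u (+12), pos 2: p→w (+7), pos 3: p→b (+12) — repeating every 2. A repeating key of period 2 is used — shifts +7, +12 over and over.
Reversing it on cmuuzt: c−7=v, m−12=a, u−7=n, u−12=i, z−7=s, t−12=h.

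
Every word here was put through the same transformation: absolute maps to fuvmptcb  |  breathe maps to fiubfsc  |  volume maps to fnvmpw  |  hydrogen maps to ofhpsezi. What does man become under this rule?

obn

The output letters match the input read backwards, each shifted +1: absolute reversed is etulosba. Read the word backwards and shift each letter +1.
Applying it to man: reverse → nam; then shift: n+1=o, a+1=b, m+1=n.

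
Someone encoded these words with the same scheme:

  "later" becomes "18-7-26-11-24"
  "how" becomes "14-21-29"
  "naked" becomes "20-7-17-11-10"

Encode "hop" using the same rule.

l is letter #12 and maps to 18: an offset of 6. Letters become their 1-based position plus 6 (so a→7, b→8, …).
On hop: h=8→14, o=15→21, p=16→22.

14-21-22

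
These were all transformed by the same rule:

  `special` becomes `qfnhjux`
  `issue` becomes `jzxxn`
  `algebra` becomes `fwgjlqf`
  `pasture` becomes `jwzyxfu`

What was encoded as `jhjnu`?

The output letters match the input read backwards, each shifted +5: special reversed is laiceps. Read the word backwards and shift each letter +5.
Undoing it on jhjnu: shift back: j−5=e, h−5=c, j−5=e, n−5=i, u−5=p → eceip; then reverse → piece.

piece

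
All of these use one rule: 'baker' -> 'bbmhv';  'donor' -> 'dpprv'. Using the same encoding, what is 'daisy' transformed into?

dbkvc

In baker: b→b is +0, a→b is +1, k→m is +2, e→h is +3 — the shift increases by 1 each position. Letter i (0-indexed) is shifted by i+0, so successive shifts are 0, 1, 2, ….
On daisy: d+0=d, a+1=b, i+2=k, s+3=v, y+4=c.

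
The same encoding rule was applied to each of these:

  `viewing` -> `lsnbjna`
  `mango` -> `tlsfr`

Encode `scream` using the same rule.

rfjwhx

The output letters match the input read backwards, each shifted +5: viewing reversed is gniweiv. Two steps: reverse the string, then apply a Caesar shift of +5.
Applying it to scream: reverse → maercs; then shift: m+5=r, a+5=f, e+5=j, r+5=w, c+5=h, s+5=x.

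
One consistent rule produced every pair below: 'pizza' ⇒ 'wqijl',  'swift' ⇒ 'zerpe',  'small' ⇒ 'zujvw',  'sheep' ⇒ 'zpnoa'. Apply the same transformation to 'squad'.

In pizza: p→w is +7, i→q is +8, z→i is +9, z→j is +10 — the shift increases by 1 each position. Each letter shifts forward by (position + 7), i.e. 7, 8, 9, … — the shift grows by one for each successive letter.
For squad: s+7=z, q+8=y, u+9=d, a+10=k, d+11=o.

zydko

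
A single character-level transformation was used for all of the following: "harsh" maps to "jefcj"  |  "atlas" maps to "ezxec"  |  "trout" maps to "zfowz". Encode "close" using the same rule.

h(7)→j(9) and a(0)→e(4) fit y≡23x+4 (mod 26); the inverse of 23 mod 26 is 17. Treating letters as 0–25, the rule is x ↦ 23x + 4 (mod 26).
Applying it to close: c(2)→23·2+4≡24=y; l(11)→23·11+4≡23=x; o(14)→23·14+4≡14=o; s(18)→23·18+4≡2=c; e(4)→23·4+4≡18=s (all mod 26).

yxocs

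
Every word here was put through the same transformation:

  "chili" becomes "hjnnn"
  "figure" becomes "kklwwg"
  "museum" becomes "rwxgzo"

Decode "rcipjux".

madness

Shifts by position in chili: pos 0: c→h (+5), pos 1: h→j (+2), pos 2: i→n (+5), pos 3: l→n (+2) — repeating every 2. The shifts repeat in a cycle of length 2: positions 0,1,… shift by +5, +2, then the pattern repeats.
Undoing it on rcipjux: r−5=m, c−2=a, i−5=d, p−2=n, j−5=e, u−2=s, x−5=s.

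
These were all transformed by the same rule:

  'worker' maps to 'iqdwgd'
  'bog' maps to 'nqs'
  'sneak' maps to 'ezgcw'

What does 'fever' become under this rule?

The shift depends on letter class: consonant w→i is +12, but vowel o→q is +2. The rule splits by letter class: vowels +2, consonants +12.
Applying it to fever: f(cons)+12=r, e(vowel)+2=g, v(cons)+12=h, e(vowel)+2=g, r(cons)+12=d.

rghgd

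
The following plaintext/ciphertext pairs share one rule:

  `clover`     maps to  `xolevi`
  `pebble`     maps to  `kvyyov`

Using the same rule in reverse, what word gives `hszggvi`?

Letters are reflected about the middle of the alphabet (position → 25−position): Atbash.
Decoding hszggvi: h↔s, s↔h, z↔a, g↔t, g↔t, v↔e, i↔r.

shatter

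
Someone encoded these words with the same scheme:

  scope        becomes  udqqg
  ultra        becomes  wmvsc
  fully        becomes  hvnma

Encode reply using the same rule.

It's a Vigenère-style cipher with numeric key [2,1]: position i shifts by key[i mod 2].
On reply: r+2=t, e+1=f, p+2=r, l+1=m, y+2=a.

tfrma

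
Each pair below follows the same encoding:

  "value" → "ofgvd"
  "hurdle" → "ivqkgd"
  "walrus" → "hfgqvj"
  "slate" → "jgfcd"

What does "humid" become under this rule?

ivzbk

v(21)→o(14) and a(0)→f(5) fit y≡19x+5 (mod 26); the inverse of 19 mod 26 is 11. Treating letters as 0–25, the rule is x ↦ 19x + 5 (mod 26).
Applying it to humid: h(7)→19·7+5≡8=i; u(20)→19·20+5≡21=v; m(12)→19·12+5≡25=z; i(8)→19·8+5≡1=b; d(3)→19·3+5≡10=k (all mod 26).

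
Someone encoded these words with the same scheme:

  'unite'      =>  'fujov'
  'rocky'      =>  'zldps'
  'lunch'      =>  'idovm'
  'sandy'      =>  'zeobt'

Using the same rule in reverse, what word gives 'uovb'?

The output letters match the input read backwards, each shifted +1: unite reversed is etinu. Read the word backwards and shift each letter +1.
Reversing it on uovb: shift back: u−1=t, o−1=n, v−1=u, b−1=a → tnua; then reverse → aunt.

aunt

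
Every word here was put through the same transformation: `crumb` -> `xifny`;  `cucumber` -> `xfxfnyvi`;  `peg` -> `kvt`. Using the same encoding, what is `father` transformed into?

uzgsvi

Each letter is replaced by its mirror in the alphabet: a↔z, b↔y, c↔x, and so on (the Atbash cipher).
On father: f↔u, a↔z, t↔g, h↔s, e↔v, r↔i.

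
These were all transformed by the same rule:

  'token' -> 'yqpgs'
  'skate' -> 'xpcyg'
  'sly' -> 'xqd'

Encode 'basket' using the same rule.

The shift depends on letter class: consonant t→y is +5, but vowel o→q is +2. Vowels shift forward by 2 and consonants shift forward by 5.
On basket: b(cons)+5=g, a(vowel)+2=c, s(cons)+5=x, k(cons)+5=p, e(vowel)+2=g, t(cons)+5=y.

gcxpgy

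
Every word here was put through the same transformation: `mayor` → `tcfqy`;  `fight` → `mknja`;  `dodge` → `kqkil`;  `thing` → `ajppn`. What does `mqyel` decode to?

Shifts by position in mayor: pos 0: m→t (+7), pos 1: a→c (+2), pos 2: y→f (+7), pos 3: o→q (+2) — repeating every 2. It's a Vigenère-style cipher with numeric key [7,2]: position i shifts by key[i mod 2].
Decoding mqyel: m−7=f, q−2=o, y−7=r, e−2=c, l−7=e.

force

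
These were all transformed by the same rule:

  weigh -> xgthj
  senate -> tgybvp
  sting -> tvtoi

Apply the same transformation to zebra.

agmsc

The shifts repeat in a cycle of length 3: positions 0,1,… shift by +1, +2, +11, then the pattern repeats.
On zebra: z+1=a, e+2=g, b+11=m, r+1=s, a+2=c.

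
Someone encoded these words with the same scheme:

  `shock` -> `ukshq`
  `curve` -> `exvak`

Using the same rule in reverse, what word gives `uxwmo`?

sushi

In shock: s→u is +2, h→k is +3, o→s is +4, c→h is +5 — the shift increases by 1 each position. Letter i (0-indexed) is shifted by i+2, so successive shifts are 2, 3, 4, ….
Reversing it on uxwmo: u−2=s, x−3=u, w−4=s, m−5=h, o−6=i.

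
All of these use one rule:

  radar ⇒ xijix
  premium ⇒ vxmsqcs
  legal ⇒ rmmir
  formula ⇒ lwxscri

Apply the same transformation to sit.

yqz

The shift depends on letter class: consonant r→x is +6, but vowel a→i is +8. Two shifts are in play — +8 for a/e/i/o/u, +6 for every other letter.
Applying it to sit: s(cons)+6=y, i(vowel)+8=q, t(cons)+6=z.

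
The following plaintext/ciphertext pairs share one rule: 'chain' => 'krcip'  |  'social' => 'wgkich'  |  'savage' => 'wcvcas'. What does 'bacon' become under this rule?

tckgp

c(2)→k(10) and h(7)→r(17) fit y≡17x+2 (mod 26); the inverse of 17 mod 26 is 23. This is an affine cipher: with a=0,…,z=25, each position x becomes (17x+2) mod 26.
For bacon: b(1)→17·1+2≡19=t; a(0)→17·0+2≡2=c; c(2)→17·2+2≡10=k; o(14)→17·14+2≡6=g; n(13)→17·13+2≡15=p (all mod 26).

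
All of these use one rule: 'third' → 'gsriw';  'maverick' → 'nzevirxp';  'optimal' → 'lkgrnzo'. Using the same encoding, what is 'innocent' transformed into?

rmmlxvmg

Each pair mirrors across the alphabet (t↔g, h↔s, i↔r): positions sum to 25. Each letter is replaced by its mirror in the alphabet: a↔z, b↔y, c↔x, and so on (the Atbash cipher).
For innocent: i↔r, n↔m, n↔m, o↔l, c↔x, e↔v, n↔m, t↔g.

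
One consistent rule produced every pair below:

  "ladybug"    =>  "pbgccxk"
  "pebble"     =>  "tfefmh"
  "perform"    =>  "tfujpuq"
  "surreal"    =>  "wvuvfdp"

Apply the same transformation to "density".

The shifts repeat in a cycle of length 3: positions 0,1,… shift by +4, +1, +3, then the pattern repeats.
Applying it to density: d+4=h, e+1=f, n+3=q, s+4=w, i+1=j, t+3=w, y+4=c.

hfqwjwc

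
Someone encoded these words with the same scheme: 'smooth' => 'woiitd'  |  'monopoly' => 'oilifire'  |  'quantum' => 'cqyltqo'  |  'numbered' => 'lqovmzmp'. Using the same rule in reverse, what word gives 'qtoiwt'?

s(18)→w(22) and m(12)→o(14) fit y≡23x+24 (mod 26); the inverse of 23 mod 26 is 17. Treating letters as 0–25, the rule is x ↦ 23x + 24 (mod 26).
Undoing it on qtoiwt: q(16)→17·(16−24)≡20=u; t(19)→17·(19−24)≡19=t; o(14)→17·(14−24)≡12=m; i(8)→17·(8−24)≡14=o; w(22)→17·(22−24)≡18=s; t(19)→17·(19−24)≡19=t (all mod 26).

utmost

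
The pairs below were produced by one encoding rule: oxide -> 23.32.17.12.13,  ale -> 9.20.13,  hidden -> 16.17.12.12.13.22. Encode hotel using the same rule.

16.23.28.13.20

o is letter #15 and maps to 23: an offset of 8. Each letter is replaced by its alphabet position (a=1..z=26) + 8.
For hotel: h=8→16, o=15→23, t=20→28, e=5→13, l=12→20.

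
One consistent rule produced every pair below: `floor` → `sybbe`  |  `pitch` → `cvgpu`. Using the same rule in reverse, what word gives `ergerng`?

Compare letters: f→s is +13, l→y is +13, o→b is +13 — a constant shift. This is a Caesar cipher with shift 13.
Decoding ergerng: e−13=r, r−13=e, g−13=t, e−13=r, r−13=e, n−13=a, g−13=t.

retreat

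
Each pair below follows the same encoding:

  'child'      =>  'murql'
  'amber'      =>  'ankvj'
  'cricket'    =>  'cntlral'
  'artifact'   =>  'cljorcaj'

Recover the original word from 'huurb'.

silly

The output letters match the input read backwards, each shifted +9: child reversed is dlihc. The word is reversed, then every letter is shifted forward by 9.
Decoding huurb: shift back: h−9=y, u−9=l, u−9=l, r−9=i, b−9=s → yllis; then reverse → silly.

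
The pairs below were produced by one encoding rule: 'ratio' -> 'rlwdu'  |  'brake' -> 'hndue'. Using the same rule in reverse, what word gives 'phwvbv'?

Two steps: reverse the string, then apply a Caesar shift of +3.
Undoing it on phwvbv: shift back: p−3=m, h−3=e, w−3=t, v−3=s, b−3=y, v−3=s → metsys; then reverse → system.

system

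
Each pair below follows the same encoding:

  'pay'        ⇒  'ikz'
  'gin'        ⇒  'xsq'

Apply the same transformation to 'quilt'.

dvsea

Read the word backwards and shift each letter +10.
On quilt: reverse → tliuq; then shift: t+10=d, l+10=v, i+10=s, u+10=e, q+10=a.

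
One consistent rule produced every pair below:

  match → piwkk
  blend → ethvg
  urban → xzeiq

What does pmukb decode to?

mercy

The shifts repeat in a cycle of length 2: positions 0,1,… shift by +3, +8, then the pattern repeats.
Reversing it on pmukb: p−3=m, m−8=e, u−3=r, k−8=c, b−3=y.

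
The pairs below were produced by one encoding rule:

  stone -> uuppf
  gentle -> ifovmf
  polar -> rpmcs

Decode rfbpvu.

Shifts by position in stone: pos 0: s→u (+2), pos 1: t→u (+1), pos 2: o→p (+1), pos 3: n→p (+2), pos 4: e→f (+1) — repeating every 3. It's a Vigenère-style cipher with numeric key [2,1,1]: position i shifts by key[i mod 3].
Reversing it on rfbpvu: r−2=p, f−1=e, b−1=a, p−2=n, v−1=u, u−1=t.

peanut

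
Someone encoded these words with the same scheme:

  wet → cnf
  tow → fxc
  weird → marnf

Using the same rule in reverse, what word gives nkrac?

The output letters match the input read backwards, each shifted +9: wet reversed is tew. Read the word backwards and shift each letter +9.
Decoding nkrac: shift back: n−9=e, k−9=b, r−9=i, a−9=r, c−9=t → ebirt; then reverse → tribe.

tribe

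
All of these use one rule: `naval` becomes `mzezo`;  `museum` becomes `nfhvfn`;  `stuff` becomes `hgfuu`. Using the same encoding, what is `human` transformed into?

Each pair mirrors across the alphabet (n↔m, a↔z, v↔e): positions sum to 25. Letters are reflected about the middle of the alphabet (position → 25−position): Atbash.
For human: h↔s, u↔f, m↔n, a↔z, n↔m.

sfnzm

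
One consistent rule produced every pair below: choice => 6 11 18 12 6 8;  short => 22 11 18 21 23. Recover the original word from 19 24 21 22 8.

c is letter #3 and maps to 6: an offset of 3. Each letter is replaced by its alphabet position (a=1..z=26) + 3.
Undoing it on 19 24 21 22 8: 19→(19−3)÷1=16=p, 24→(24−3)÷1=21=u, 21→(21−3)÷1=18=r, 22→(22−3)÷1=19=s, 8→(8−3)÷1=5=e.

purse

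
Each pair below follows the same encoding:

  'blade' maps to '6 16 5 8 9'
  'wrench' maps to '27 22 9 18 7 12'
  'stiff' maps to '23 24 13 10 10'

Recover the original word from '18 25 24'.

nut

b is letter #2 and maps to 6: an offset of 4. Letters become their 1-based position plus 4 (so a→5, b→6, …).
Reversing it on 18 25 24: 18→(18−4)÷1=14=n, 25→(25−4)÷1=21=u, 24→(24−4)÷1=20=t.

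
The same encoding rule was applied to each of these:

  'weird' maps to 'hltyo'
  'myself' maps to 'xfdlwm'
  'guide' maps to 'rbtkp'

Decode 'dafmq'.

stuff

It's a Vigenère-style cipher with numeric key [11,7]: position i shifts by key[i mod 2].
Undoing it on dafmq: d−11=s, a−7=t, f−11=u, m−7=f, q−11=f.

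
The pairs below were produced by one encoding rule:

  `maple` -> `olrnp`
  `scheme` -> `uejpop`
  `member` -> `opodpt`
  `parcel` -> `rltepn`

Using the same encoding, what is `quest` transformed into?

sfpuv

The shift depends on letter class: consonant m→o is +2, but vowel a→l is +11. Vowels shift forward by 11 and consonants shift forward by 2.
Applying it to quest: q(cons)+2=s, u(vowel)+11=f, e(vowel)+11=p, s(cons)+2=u, t(cons)+2=v.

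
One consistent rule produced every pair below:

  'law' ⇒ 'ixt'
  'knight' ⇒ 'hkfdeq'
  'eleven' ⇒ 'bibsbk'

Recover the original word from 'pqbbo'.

Compare letters: l→i is +23, a→x is +23, w→t is +23 — a constant shift. Each letter is shifted forward by 23 in the alphabet (a Caesar shift of +23).
Decoding pqbbo: p−23=s, q−23=t, b−23=e, b−23=e, o−23=r.

steer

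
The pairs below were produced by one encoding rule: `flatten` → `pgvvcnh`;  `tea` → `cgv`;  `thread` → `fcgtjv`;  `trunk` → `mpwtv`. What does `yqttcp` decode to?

Read the word backwards and shift each letter +2.
Undoing it on yqttcp: shift back: y−2=w, q−2=o, t−2=r, t−2=r, c−2=a, p−2=n → worran; then reverse → narrow.

narrow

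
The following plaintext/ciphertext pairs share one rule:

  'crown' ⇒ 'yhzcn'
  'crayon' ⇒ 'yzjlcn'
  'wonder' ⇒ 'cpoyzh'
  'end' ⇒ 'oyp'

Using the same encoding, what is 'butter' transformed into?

The word is reversed, then every letter is shifted forward by 11.
On butter: reverse → rettub; then shift: r+11=c, e+11=p, t+11=e, t+11=e, u+11=f, b+11=m.

cpeefm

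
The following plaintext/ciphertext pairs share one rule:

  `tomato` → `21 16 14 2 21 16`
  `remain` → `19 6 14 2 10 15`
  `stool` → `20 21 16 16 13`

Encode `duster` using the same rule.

t is letter #20 and maps to 21: an offset of 1. The number is (letter's place in the alphabet, a=1) + 1.
On duster: d=4→5, u=21→22, s=19→20, t=20→21, e=5→6, r=18→19.

5 22 20 21 6 19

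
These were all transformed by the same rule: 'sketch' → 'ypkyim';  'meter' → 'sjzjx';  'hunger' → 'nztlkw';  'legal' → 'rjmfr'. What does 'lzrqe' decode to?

fully

Shifts by position in sketch: pos 0: s→y (+6), pos 1: k→p (+5), pos 2: e→k (+6), pos 3: t→y (+5) — repeating every 2. A repeating key of period 2 is used — shifts +6, +5 over and over.
Decoding lzrqe: l−6=f, z−5=u, r−6=l, q−5=l, e−6=y.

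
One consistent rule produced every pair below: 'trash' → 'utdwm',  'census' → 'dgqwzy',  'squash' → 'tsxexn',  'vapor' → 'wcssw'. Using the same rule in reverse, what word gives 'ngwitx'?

meteor

In trash: t→u is +1, r→t is +2, a→d is +3, s→w is +4 — the shift increases by 1 each position. Each letter shifts forward by (position + 1), i.e. 1, 2, 3, … — the shift grows by one for each successive letter.
Undoing it on ngwitx: n−1=m, g−2=e, w−3=t, i−4=e, t−5=o, x−6=r.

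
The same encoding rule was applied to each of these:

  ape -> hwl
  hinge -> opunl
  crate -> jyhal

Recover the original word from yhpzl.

raise

It's a constant shift of +7 (ROT7).
Reversing it on yhpzl: y−7=r, h−7=a, p−7=i, z−7=s, l−7=e.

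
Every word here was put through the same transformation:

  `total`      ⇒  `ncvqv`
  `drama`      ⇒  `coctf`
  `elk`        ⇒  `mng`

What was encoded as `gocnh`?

flame

The word is reversed, then every letter is shifted forward by 2.
Undoing it on gocnh: shift back: g−2=e, o−2=m, c−2=a, n−2=l, h−2=f → emalf; then reverse → flame.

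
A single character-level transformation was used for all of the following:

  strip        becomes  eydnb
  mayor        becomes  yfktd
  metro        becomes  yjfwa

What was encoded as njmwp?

A repeating key of period 2 is used — shifts +12, +5 over and over.
Decoding njmwp: n−12=b, j−5=e, m−12=a, w−5=r, p−12=d.

beard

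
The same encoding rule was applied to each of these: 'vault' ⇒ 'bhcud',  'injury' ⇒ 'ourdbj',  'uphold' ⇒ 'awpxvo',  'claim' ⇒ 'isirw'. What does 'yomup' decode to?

In vault: v→b is +6, a→h is +7, u→c is +8, l→u is +9 — the shift increases by 1 each position. Letter i (0-indexed) is shifted by i+6, so successive shifts are 6, 7, 8, ….
Undoing it on yomup: y−6=s, o−7=h, m−8=e, u−9=l, p−10=f.

shelf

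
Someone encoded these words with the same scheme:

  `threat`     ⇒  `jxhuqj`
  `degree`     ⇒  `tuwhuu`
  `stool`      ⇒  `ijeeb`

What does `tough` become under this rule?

Compare letters: t→j is +16, h→x is +16, r→h is +16 — a constant shift. It's a constant shift of +16 (ROT16).
Applying it to tough: t+16=j, o+16=e, u+16=k, g+16=w, h+16=x.

jekwx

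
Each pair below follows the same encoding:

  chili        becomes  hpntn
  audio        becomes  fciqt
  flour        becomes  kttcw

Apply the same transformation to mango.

Shifts by position in chili: pos 0: c→h (+5), pos 1: h→p (+8), pos 2: i→n (+5), pos 3: l→t (+8) — repeating every 2. A repeating key of period 2 is used — shifts +5, +8 over and over.
Applying it to mango: m+5=r, a+8=i, n+5=s, g+8=o, o+5=t.

risot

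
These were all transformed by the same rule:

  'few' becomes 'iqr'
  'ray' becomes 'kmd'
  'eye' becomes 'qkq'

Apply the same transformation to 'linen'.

zqzux

The output letters match the input read backwards, each shifted +12: few reversed is wef. Two steps: reverse the string, then apply a Caesar shift of +12.
On linen: reverse → nenil; then shift: n+12=z, e+12=q, n+12=z, i+12=u, l+12=x.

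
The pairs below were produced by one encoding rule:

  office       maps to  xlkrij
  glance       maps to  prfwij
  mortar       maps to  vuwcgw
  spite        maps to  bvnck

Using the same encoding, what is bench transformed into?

kksln

A repeating key of period 3 is used — shifts +9, +6, +5 over and over.
For bench: b+9=k, e+6=k, n+5=s, c+9=l, h+6=n.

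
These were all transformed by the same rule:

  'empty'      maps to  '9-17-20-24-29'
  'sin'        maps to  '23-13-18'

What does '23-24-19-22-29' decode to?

story

Each letter is replaced by its alphabet position (a=1..z=26) + 4.
Undoing it on 23-24-19-22-29: 23→(23−4)÷1=19=s, 24→(24−4)÷1=20=t, 19→(19−4)÷1=15=o, 22→(22−4)÷1=18=r, 29→(29−4)÷1=25=y.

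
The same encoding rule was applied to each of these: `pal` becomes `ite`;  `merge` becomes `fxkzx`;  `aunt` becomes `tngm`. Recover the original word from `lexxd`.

Compare letters: p→i is +19, a→t is +19, l→e is +19 — a constant shift. Every letter moves 19 places later in the alphabet, wrapping around z→a.
Undoing it on lexxd: l−19=s, e−19=l, x−19=e, x−19=e, d−19=k.

sleek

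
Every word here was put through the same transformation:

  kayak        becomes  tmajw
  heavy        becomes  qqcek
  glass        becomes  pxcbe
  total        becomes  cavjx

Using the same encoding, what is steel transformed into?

bfgnx

Shifts by position in kayak: pos 0: k→t (+9), pos 1: a→m (+12), pos 2: y→a (+2), pos 3: a→j (+9), pos 4: k→w (+12) — repeating every 3. A repeating key of period 3 is used — shifts +9, +12, +2 over and over.
For steel: s+9=b, t+12=f, e+2=g, e+9=n, l+12=x.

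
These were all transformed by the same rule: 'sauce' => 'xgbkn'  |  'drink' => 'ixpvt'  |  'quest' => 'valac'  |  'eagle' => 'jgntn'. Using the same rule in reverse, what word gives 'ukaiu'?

petal

In sauce: s→x is +5, a→g is +6, u→b is +7, c→k is +8 — the shift increases by 1 each position. The shift increases by 1 at each position, starting from +5: 5, 6, 7, ….
Undoing it on ukaiu: u−5=p, k−6=e, a−7=t, i−8=a, u−9=l.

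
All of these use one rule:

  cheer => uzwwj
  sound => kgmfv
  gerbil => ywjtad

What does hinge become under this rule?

zafyw

Every letter moves 18 places later in the alphabet, wrapping around z→a.
For hinge: h+18=z, i+18=a, n+18=f, g+18=y, e+18=w.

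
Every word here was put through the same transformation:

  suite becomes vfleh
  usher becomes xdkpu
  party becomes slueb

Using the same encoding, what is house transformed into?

kzxdh

The shifts repeat in a cycle of length 2: positions 0,1,… shift by +3, +11, then the pattern repeats.
Applying it to house: h+3=k, o+11=z, u+3=x, s+11=d, e+3=h.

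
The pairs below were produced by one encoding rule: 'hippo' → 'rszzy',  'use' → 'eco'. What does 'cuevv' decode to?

skull

Compare letters: h→r is +10, i→s is +10, p→z is +10 — a constant shift. Every letter moves 10 places later in the alphabet, wrapping around z→a.
Reversing it on cuevv: c−10=s, u−10=k, e−10=u, v−10=l, v−10=l.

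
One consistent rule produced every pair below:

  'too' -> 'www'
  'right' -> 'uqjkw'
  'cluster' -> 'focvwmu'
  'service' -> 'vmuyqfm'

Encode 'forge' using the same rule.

iwujm

The shift depends on letter class: consonant t→w is +3, but vowel o→w is +8. Two shifts are in play — +8 for a/e/i/o/u, +3 for every other letter.
On forge: f(cons)+3=i, o(vowel)+8=w, r(cons)+3=u, g(cons)+3=j, e(vowel)+8=m.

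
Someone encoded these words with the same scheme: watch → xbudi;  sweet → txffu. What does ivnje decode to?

humid

Each letter is shifted forward by 1 in the alphabet (a Caesar shift of +1).
Undoing it on ivnje: i−1=h, v−1=u, n−1=m, j−1=i, e−1=d.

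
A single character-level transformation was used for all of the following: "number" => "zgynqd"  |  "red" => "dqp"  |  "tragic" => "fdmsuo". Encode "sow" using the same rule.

Compare letters: n→z is +12, u→g is +12, m→y is +12 — a constant shift. Each letter is shifted forward by 12 in the alphabet (a Caesar shift of +12).
On sow: s+12=e, o+12=a, w+12=i.

eai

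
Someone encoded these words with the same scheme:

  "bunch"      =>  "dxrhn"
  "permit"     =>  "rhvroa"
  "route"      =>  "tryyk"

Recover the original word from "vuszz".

trout

In bunch: b→d is +2, u→x is +3, n→r is +4, c→h is +5 — the shift increases by 1 each position. Each letter shifts forward by (position + 2), i.e. 2, 3, 4, … — the shift grows by one for each successive letter.
Decoding vuszz: v−2=t, u−3=r, s−4=o, z−5=u, z−6=t.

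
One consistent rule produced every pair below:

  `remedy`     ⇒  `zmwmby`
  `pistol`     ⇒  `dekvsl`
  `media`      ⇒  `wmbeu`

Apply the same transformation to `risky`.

r(17)→z(25) and e(4)→m(12) fit y≡11x+20 (mod 26); the inverse of 11 mod 26 is 19. Treating letters as 0–25, the rule is x ↦ 11x + 20 (mod 26).
Applying it to risky: r(17)→11·17+20≡25=z; i(8)→11·8+20≡4=e; s(18)→11·18+20≡10=k; k(10)→11·10+20≡0=a; y(24)→11·24+20≡24=y (all mod 26).

zekay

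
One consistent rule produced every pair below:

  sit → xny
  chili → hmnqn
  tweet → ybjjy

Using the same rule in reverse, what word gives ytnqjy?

toilet

Compare letters: s→x is +5, i→n is +5, t→y is +5 — a constant shift. This is a Caesar cipher with shift 5.
Decoding ytnqjy: y−5=t, t−5=o, n−5=i, q−5=l, j−5=e, y−5=t.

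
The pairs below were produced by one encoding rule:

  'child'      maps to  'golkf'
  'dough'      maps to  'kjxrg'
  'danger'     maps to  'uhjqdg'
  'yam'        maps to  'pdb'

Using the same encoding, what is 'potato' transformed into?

The output letters match the input read backwards, each shifted +3: child reversed is dlihc. The word is reversed, then every letter is shifted forward by 3.
Applying it to potato: reverse → otatop; then shift: o+3=r, t+3=w, a+3=d, t+3=w, o+3=r, p+3=s.

rwdwrs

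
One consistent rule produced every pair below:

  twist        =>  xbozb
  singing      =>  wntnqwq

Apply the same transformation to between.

fjzdmnx

In twist: t→x is +4, w→b is +5, i→o is +6, s→z is +7 — the shift increases by 1 each position. The shift increases by 1 at each position, starting from +4: 4, 5, 6, ….
Applying it to between: b+4=f, e+5=j, t+6=z, w+7=d, e+8=m, e+9=n, n+10=x.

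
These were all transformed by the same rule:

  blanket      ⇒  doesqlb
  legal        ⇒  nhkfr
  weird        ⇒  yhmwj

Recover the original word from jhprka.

helmet

In blanket: b→d is +2, l→o is +3, a→e is +4, n→s is +5 — the shift increases by 1 each position. Letter i (0-indexed) is shifted by i+2, so successive shifts are 2, 3, 4, ….
Undoing it on jhprka: j−2=h, h−3=e, p−4=l, r−5=m, k−6=e, a−7=t.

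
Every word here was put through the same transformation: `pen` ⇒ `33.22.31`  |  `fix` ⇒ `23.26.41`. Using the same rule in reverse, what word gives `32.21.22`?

ode

p is letter #16 and maps to 33: an offset of 17. The number is (letter's place in the alphabet, a=1) + 17.
Undoing it on 32.21.22: 32→(32−17)÷1=15=o, 21→(21−17)÷1=4=d, 22→(22−17)÷1=5=e.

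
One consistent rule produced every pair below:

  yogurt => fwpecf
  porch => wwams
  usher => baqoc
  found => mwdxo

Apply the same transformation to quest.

In yogurt: y→f is +7, o→w is +8, g→p is +9, u→e is +10 — the shift increases by 1 each position. The shift increases by 1 at each position, starting from +7: 7, 8, 9, ….
For quest: q+7=x, u+8=c, e+9=n, s+10=c, t+11=e.

xcnce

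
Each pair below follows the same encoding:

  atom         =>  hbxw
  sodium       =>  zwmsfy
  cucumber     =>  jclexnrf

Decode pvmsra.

In atom: a→h is +7, t→b is +8, o→x is +9, m→w is +10 — the shift increases by 1 each position. The shift increases by 1 at each position, starting from +7: 7, 8, 9, ….
Reversing it on pvmsra: p−7=i, v−8=n, m−9=d, s−10=i, r−11=g, a−12=o.

indigo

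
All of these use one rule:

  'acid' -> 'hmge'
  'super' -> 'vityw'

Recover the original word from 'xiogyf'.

The output letters match the input read backwards, each shifted +4: acid reversed is dica. The word is reversed, then every letter is shifted forward by 4.
Decoding xiogyf: shift back: x−4=t, i−4=e, o−4=k, g−4=c, y−4=u, f−4=b → tekcub; then reverse → bucket.

bucket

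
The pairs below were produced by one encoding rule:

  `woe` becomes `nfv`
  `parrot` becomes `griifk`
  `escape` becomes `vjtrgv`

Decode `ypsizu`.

Compare letters: w→n is +17, o→f is +17, e→v is +17 — a constant shift. Each letter is shifted forward by 17 in the alphabet (a Caesar shift of +17).
Undoing it on ypsizu: y−17=h, p−17=y, s−17=b, i−17=r, z−17=i, u−17=d.

hybrid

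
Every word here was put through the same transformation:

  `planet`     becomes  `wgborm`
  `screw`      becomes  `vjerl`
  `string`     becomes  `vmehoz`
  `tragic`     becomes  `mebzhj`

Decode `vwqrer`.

sphere

p(15)→w(22) and l(11)→g(6) fit y≡17x+1 (mod 26); the inverse of 17 mod 26 is 23. This is an affine cipher: with a=0,…,z=25, each position x becomes (17x+1) mod 26.
Decoding vwqrer: v(21)→23·(21−1)≡18=s; w(22)→23·(22−1)≡15=p; q(16)→23·(16−1)≡7=h; r(17)→23·(17−1)≡4=e; e(4)→23·(4−1)≡17=r; r(17)→23·(17−1)≡4=e (all mod 26).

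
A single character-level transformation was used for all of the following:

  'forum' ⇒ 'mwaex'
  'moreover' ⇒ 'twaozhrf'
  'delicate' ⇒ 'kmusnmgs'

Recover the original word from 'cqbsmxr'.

In forum: f→m is +7, o→w is +8, r→a is +9, u→e is +10 — the shift increases by 1 each position. Each letter shifts forward by (position + 7), i.e. 7, 8, 9, … — the shift grows by one for each successive letter.
Undoing it on cqbsmxr: c−7=v, q−8=i, b−9=s, s−10=i, m−11=b, x−12=l, r−13=e.

visible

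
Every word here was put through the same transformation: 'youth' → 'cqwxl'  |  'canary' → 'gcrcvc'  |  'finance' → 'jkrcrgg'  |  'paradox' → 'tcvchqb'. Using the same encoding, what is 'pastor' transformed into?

tcwxqv

The shift depends on letter class: consonant y→c is +4, but vowel o→q is +2. The rule splits by letter class: vowels +2, consonants +4.
On pastor: p(cons)+4=t, a(vowel)+2=c, s(cons)+4=w, t(cons)+4=x, o(vowel)+2=q, r(cons)+4=v.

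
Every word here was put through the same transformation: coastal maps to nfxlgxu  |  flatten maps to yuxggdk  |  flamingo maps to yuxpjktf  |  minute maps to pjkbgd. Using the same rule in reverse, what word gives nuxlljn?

c(2)→n(13) and o(14)→f(5) fit y≡21x+23 (mod 26); the inverse of 21 mod 26 is 5. Treating letters as 0–25, the rule is x ↦ 21x + 23 (mod 26).
Reversing it on nuxlljn: n(13)→5·(13−23)≡2=c; u(20)→5·(20−23)≡11=l; x(23)→5·(23−23)≡0=a; l(11)→5·(11−23)≡18=s; l(11)→5·(11−23)≡18=s; j(9)→5·(9−23)≡8=i; n(13)→5·(13−23)≡2=c (all mod 26).

classic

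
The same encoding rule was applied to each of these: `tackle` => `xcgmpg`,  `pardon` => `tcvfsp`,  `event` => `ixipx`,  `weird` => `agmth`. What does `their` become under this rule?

Shifts by position in tackle: pos 0: t→x (+4), pos 1: a→c (+2), pos 2: c→g (+4), pos 3: k→m (+2) — repeating every 2. A repeating key of period 2 is used — shifts +4, +2 over and over.
Applying it to their: t+4=x, h+2=j, e+4=i, i+2=k, r+4=v.

xjikv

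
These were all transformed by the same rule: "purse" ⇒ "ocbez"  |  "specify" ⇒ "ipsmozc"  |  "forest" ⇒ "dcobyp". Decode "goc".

sew

The output letters match the input read backwards, each shifted +10: purse reversed is esrup. Read the word backwards and shift each letter +10.
Undoing it on goc: shift back: g−10=w, o−10=e, c−10=s → wes; then reverse → sew.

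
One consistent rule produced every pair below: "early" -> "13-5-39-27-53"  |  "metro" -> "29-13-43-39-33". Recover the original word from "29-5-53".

may

Each letter becomes 2×(its alphabet position, a=1..z=26) + 3.
Decoding 29-5-53: 29→(29−3)÷2=13=m, 5→(5−3)÷2=1=a, 53→(53−3)÷2=25=y.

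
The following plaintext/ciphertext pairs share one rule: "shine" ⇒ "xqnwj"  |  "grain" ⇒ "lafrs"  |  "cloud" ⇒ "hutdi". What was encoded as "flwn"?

It's a Vigenère-style cipher with numeric key [5,9]: position i shifts by key[i mod 2].
Decoding flwn: f−5=a, l−9=c, w−5=r, n−9=e.

acre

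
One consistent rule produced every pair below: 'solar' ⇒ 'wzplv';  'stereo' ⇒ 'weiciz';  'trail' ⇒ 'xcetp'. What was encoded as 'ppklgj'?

Shifts by position in solar: pos 0: s→w (+4), pos 1: o→z (+11), pos 2: l→p (+4), pos 3: a→l (+11) — repeating every 2. It's a Vigenère-style cipher with numeric key [4,11]: position i shifts by key[i mod 2].
Undoing it on ppklgj: p−4=l, p−11=e, k−4=g, l−11=a, g−4=c, j−11=y.

legacy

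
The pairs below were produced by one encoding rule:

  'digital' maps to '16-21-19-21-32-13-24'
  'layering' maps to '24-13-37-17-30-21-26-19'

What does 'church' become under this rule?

Letters become their 1-based position plus 12 (so a→13, b→14, …).
For church: c=3→15, h=8→20, u=21→33, r=18→30, c=3→15, h=8→20.

15-20-33-30-15-20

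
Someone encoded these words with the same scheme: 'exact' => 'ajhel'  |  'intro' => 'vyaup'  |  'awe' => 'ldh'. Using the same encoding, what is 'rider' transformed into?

ylkpy

The output letters match the input read backwards, each shifted +7: exact reversed is tcaxe. Two steps: reverse the string, then apply a Caesar shift of +7.
For rider: reverse → redir; then shift: r+7=y, e+7=l, d+7=k, i+7=p, r+7=y.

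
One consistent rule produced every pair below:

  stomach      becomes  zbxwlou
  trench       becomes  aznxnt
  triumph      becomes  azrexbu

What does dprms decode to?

which

In stomach: s→z is +7, t→b is +8, o→x is +9, m→w is +10 — the shift increases by 1 each position. The shift increases by 1 at each position, starting from +7: 7, 8, 9, ….
Reversing it on dprms: d−7=w, p−8=h, r−9=i, m−10=c, s−11=h.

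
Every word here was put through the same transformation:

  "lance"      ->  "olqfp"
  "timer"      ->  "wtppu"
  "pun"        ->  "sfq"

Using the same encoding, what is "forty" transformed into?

izuwb

The shift depends on letter class: consonant l→o is +3, but vowel a→l is +11. The rule splits by letter class: vowels +11, consonants +3.
On forty: f(cons)+3=i, o(vowel)+11=z, r(cons)+3=u, t(cons)+3=w, y(cons)+3=b.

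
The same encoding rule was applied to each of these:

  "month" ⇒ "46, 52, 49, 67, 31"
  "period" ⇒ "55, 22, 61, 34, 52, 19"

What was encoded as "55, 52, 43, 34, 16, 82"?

Each letter becomes 3×(its alphabet position, a=1..z=26) + 7.
Reversing it on 55, 52, 43, 34, 16, 82: 55→(55−7)÷3=16=p, 52→(52−7)÷3=15=o, 43→(43−7)÷3=12=l, 34→(34−7)÷3=9=i, 16→(16−7)÷3=3=c, 82→(82−7)÷3=25=y.

policy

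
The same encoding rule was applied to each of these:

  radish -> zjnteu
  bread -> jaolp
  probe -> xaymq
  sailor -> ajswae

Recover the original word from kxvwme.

collar

In radish: r→z is +8, a→j is +9, d→n is +10, i→t is +11 — the shift increases by 1 each position. The shift increases by 1 at each position, starting from +8: 8, 9, 10, ….
Decoding kxvwme: k−8=c, x−9=o, v−10=l, w−11=l, m−12=a, e−13=r.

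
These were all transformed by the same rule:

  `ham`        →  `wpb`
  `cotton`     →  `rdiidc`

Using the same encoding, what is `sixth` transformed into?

This is a Caesar cipher with shift 15.
Applying it to sixth: s+15=h, i+15=x, x+15=m, t+15=i, h+15=w.

hxmiw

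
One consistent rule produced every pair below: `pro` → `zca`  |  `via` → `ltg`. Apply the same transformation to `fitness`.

ddpyetq

The word is reversed, then every letter is shifted forward by 11.
On fitness: reverse → ssentif; then shift: s+11=d, s+11=d, e+11=p, n+11=y, t+11=e, i+11=t, f+11=q.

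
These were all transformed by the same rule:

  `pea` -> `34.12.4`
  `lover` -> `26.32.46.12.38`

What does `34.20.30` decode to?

p(#16)→34 and e(#5)→12: differences scale by 2, so n = 2·pos + 2. With a=1..z=26, the number is 2·pos + 2.
Decoding 34.20.30: 34→(34−2)÷2=16=p, 20→(20−2)÷2=9=i, 30→(30−2)÷2=14=n.

pin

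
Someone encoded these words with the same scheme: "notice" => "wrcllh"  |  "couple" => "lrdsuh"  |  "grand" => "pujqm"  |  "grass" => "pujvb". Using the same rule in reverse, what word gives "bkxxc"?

shout

Shifts by position in notice: pos 0: n→w (+9), pos 1: o→r (+3), pos 2: t→c (+9), pos 3: i→l (+3) — repeating every 2. It's a Vigenère-style cipher with numeric key [9,3]: position i shifts by key[i mod 2].
Undoing it on bkxxc: b−9=s, k−3=h, x−9=o, x−3=u, c−9=t.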